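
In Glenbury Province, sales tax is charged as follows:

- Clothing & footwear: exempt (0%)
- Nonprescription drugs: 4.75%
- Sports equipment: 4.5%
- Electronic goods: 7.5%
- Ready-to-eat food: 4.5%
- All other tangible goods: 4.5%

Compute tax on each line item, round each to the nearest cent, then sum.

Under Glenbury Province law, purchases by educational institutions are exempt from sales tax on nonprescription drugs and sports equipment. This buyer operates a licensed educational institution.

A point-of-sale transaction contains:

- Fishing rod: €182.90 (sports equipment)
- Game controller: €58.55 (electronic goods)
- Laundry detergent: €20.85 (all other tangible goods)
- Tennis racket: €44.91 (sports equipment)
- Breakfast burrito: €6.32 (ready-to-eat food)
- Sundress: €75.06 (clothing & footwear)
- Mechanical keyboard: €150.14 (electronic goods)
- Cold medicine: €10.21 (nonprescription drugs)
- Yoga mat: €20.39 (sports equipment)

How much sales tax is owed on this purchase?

€16.87

Fishing rod €182.90: sports equipment, buyer-exempt → 0% → €0.00
Game controller €58.55: electronic goods → 7.5% → €4.39
Laundry detergent €20.85: all other tangible goods → 4.5% → €0.94
Tennis racket €44.91: sports equipment, buyer-exempt → 0% → €0.00
Breakfast burrito €6.32: ready-to-eat food → 4.5% → €0.28
Sundress €75.06: clothing & footwear → 0% → €0.00
Mechanical keyboard €150.14: electronic goods → 7.5% → €11.26
Cold medicine €10.21: nonprescription drugs, buyer-exempt → 0% → €0.00
Yoga mat €20.39: sports equipment, buyer-exempt → 0% → €0.00
Total tax = €4.39 + €0.94 + €0.28 + €11.26 = €16.87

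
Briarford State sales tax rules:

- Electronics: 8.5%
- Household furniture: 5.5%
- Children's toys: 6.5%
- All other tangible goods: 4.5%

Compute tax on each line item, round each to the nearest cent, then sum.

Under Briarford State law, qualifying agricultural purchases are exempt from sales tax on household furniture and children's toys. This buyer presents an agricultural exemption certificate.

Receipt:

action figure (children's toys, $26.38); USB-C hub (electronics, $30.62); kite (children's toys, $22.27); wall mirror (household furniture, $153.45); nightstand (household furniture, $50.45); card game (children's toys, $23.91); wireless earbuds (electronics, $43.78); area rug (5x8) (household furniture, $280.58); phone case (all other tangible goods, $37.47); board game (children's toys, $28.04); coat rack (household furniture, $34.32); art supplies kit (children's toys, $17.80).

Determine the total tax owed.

Action figure $26.38: children's toys, buyer-exempt → 0% → $0.00
USB-C hub $30.62: electronics → 8.5% → $2.60
Kite $22.27: children's toys, buyer-exempt → 0% → $0.00
Wall mirror $153.45: household furniture, buyer-exempt → 0% → $0.00
Nightstand $50.45: household furniture, buyer-exempt → 0% → $0.00
Card game $23.91: children's toys, buyer-exempt → 0% → $0.00
Wireless earbuds $43.78: electronics → 8.5% → $3.72
Area rug (5x8) $280.58: household furniture, buyer-exempt → 0% → $0.00
Phone case $37.47: all other tangible goods → 4.5% → $1.69
Board game $28.04: children's toys, buyer-exempt → 0% → $0.00
Coat rack $34.32: household furniture, buyer-exempt → 0% → $0.00
Art supplies kit $17.80: children's toys, buyer-exempt → 0% → $0.00
Total tax = $2.60 + $3.72 + $1.69 = $8.01

$8.01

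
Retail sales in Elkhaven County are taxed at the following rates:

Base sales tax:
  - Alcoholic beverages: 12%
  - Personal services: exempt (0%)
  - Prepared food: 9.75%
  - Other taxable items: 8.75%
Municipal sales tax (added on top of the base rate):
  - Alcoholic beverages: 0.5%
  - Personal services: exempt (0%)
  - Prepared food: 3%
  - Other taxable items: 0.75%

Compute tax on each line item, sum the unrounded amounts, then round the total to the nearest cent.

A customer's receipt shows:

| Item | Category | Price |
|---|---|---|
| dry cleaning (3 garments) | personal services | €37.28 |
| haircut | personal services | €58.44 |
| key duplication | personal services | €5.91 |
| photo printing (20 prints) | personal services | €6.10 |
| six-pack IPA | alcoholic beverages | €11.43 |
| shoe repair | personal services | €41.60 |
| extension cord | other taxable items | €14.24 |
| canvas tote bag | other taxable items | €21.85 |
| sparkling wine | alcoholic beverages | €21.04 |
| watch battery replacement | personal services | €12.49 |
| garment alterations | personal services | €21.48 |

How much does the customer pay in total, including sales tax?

Dry cleaning (3 garments) €37.28: personal services → 0% + 0% municipal = 0% → €0.00
Haircut €58.44: personal services → 0% + 0% municipal = 0% → €0.00
Key duplication €5.91: personal services → 0% + 0% municipal = 0% → €0.00
Photo printing (20 prints) €6.10: personal services → 0% + 0% municipal = 0% → €0.00
Six-pack IPA €11.43: alcoholic beverages → 12% + 0.5% municipal = 12.5% → €1.42875
Shoe repair €41.60: personal services → 0% + 0% municipal = 0% → €0.00
Extension cord €14.24: other taxable items → 8.75% + 0.75% municipal = 9.5% → €1.3528
Canvas tote bag €21.85: other taxable items → 8.75% + 0.75% municipal = 9.5% → €2.07575
Sparkling wine €21.04: alcoholic beverages → 12% + 0.5% municipal = 12.5% → €2.63
Watch battery replacement €12.49: personal services → 0% + 0% municipal = 0% → €0.00
Garment alterations €21.48: personal services → 0% + 0% municipal = 0% → €0.00
Subtotal = €251.86; unrounded tax = €7.4873 → €7.49; total due = €259.35

€259.35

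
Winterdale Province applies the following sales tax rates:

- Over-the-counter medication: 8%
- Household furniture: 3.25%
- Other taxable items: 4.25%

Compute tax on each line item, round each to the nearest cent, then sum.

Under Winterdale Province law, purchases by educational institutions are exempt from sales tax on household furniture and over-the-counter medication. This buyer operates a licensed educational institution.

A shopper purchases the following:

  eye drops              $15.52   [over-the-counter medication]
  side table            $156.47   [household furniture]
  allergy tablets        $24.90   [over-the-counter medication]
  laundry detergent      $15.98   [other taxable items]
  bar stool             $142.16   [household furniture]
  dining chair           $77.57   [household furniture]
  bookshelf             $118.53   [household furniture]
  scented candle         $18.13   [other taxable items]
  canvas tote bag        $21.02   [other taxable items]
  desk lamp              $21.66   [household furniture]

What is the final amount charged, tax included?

$614.28

Eye drops $15.52: over-the-counter medication, buyer-exempt → 0% → $0.00
Side table $156.47: household furniture, buyer-exempt → 0% → $0.00
Allergy tablets $24.90: over-the-counter medication, buyer-exempt → 0% → $0.00
Laundry detergent $15.98: other taxable items → 4.25% → $0.68
Bar stool $142.16: household furniture, buyer-exempt → 0% → $0.00
Dining chair $77.57: household furniture, buyer-exempt → 0% → $0.00
Bookshelf $118.53: household furniture, buyer-exempt → 0% → $0.00
Scented candle $18.13: other taxable items → 4.25% → $0.77
Canvas tote bag $21.02: other taxable items → 4.25% → $0.89
Desk lamp $21.66: household furniture, buyer-exempt → 0% → $0.00
Subtotal = $611.94; tax = $2.34; total due = $614.28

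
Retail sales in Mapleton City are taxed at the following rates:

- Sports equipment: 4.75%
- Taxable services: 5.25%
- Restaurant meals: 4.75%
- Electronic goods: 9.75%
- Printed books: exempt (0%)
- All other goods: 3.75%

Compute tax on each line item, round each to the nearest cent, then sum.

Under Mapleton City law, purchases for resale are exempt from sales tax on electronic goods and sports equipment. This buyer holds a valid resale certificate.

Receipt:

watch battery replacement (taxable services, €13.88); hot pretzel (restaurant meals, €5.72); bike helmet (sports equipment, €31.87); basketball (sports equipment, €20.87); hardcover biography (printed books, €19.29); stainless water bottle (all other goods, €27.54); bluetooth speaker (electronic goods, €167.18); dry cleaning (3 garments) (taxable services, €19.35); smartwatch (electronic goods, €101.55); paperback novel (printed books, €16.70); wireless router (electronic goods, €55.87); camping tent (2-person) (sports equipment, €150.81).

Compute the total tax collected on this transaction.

€3.05

Watch battery replacement €13.88: taxable services → 5.25% → €0.73
Hot pretzel €5.72: restaurant meals → 4.75% → €0.27
Bike helmet €31.87: sports equipment, buyer-exempt → 0% → €0.00
Basketball €20.87: sports equipment, buyer-exempt → 0% → €0.00
Hardcover biography €19.29: printed books → 0% → €0.00
Stainless water bottle €27.54: all other goods → 3.75% → €1.03
Bluetooth speaker €167.18: electronic goods, buyer-exempt → 0% → €0.00
Dry cleaning (3 garments) €19.35: taxable services → 5.25% → €1.02
Smartwatch €101.55: electronic goods, buyer-exempt → 0% → €0.00
Paperback novel €16.70: printed books → 0% → €0.00
Wireless router €55.87: electronic goods, buyer-exempt → 0% → €0.00
Camping tent (2-person) €150.81: sports equipment, buyer-exempt → 0% → €0.00
Total tax = €0.73 + €0.27 + €1.03 + €1.02 = €3.05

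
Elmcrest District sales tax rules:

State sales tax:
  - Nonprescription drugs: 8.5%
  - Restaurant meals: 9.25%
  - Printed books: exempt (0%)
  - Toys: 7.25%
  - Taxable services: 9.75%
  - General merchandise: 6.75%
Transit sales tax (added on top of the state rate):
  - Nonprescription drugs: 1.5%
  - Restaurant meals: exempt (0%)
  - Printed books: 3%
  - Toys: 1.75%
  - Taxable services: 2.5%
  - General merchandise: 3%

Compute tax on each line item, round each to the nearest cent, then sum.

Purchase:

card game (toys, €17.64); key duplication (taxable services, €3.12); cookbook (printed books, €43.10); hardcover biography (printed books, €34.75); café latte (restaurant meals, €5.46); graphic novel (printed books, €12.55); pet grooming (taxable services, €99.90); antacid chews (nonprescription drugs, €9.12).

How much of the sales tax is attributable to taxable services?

Key duplication €3.12: taxable services → 9.75% + 2.5% transit = 12.25% → €0.38
Pet grooming €99.90: taxable services → 9.75% + 2.5% transit = 12.25% → €12.24
Tax on taxable services = €0.38 + €12.24 = €12.62

€12.62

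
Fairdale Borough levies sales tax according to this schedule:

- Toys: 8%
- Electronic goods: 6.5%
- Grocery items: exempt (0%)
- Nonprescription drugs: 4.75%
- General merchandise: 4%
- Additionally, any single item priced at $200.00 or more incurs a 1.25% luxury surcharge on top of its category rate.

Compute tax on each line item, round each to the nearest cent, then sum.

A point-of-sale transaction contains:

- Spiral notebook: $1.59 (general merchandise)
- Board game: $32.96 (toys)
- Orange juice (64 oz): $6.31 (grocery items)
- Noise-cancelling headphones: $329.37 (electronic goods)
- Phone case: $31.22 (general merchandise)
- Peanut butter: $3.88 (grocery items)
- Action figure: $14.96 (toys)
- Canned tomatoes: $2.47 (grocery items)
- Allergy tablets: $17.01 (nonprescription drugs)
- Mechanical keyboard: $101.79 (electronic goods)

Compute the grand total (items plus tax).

Spiral notebook $1.59: general merchandise → 4% → $0.06
Board game $32.96: toys → 8% → $2.64
Orange juice (64 oz) $6.31: grocery items → 0% → $0.00
Noise-cancelling headphones $329.37: electronic goods → 6.5% + 1.25% surcharge = 7.75% → $25.53
Phone case $31.22: general merchandise → 4% → $1.25
Peanut butter $3.88: grocery items → 0% → $0.00
Action figure $14.96: toys → 8% → $1.20
Canned tomatoes $2.47: grocery items → 0% → $0.00
Allergy tablets $17.01: nonprescription drugs → 4.75% → $0.81
Mechanical keyboard $101.79: electronic goods → 6.5% → $6.62
Subtotal = $541.56; tax = $38.11; total due = $579.67

$579.67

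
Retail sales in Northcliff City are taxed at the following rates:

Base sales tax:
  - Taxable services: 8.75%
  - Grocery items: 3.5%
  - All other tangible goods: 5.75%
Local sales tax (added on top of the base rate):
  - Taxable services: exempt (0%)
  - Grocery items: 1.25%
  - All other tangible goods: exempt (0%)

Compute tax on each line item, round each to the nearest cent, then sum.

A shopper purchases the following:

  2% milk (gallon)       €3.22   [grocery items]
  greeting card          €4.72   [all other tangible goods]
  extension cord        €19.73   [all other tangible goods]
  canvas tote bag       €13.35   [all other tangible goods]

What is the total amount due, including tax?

2% milk (gallon) €3.22: grocery items → 3.5% + 1.25% local = 4.75% → €0.15
Greeting card €4.72: all other tangible goods → 5.75% + 0% local = 5.75% → €0.27
Extension cord €19.73: all other tangible goods → 5.75% + 0% local = 5.75% → €1.13
Canvas tote bag €13.35: all other tangible goods → 5.75% + 0% local = 5.75% → €0.77
Subtotal = €41.02; tax = €2.32; total due = €43.34

€43.34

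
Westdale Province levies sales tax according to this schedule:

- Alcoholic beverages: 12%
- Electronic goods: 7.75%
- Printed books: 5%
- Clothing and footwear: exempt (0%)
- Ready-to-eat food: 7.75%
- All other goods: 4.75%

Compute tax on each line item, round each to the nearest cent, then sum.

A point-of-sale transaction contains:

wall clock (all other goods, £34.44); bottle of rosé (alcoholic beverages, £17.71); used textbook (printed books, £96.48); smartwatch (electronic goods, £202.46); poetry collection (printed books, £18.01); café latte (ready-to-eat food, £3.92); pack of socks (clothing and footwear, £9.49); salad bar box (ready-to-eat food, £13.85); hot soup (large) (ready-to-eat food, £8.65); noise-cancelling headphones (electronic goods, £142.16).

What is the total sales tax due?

£38.24

Wall clock £34.44: all other goods → 4.75% → £1.64
Bottle of rosé £17.71: alcoholic beverages → 12% → £2.13
Used textbook £96.48: printed books → 5% → £4.82
Smartwatch £202.46: electronic goods → 7.75% → £15.69
Poetry collection £18.01: printed books → 5% → £0.90
Café latte £3.92: ready-to-eat food → 7.75% → £0.30
Pack of socks £9.49: clothing and footwear → 0% → £0.00
Salad bar box £13.85: ready-to-eat food → 7.75% → £1.07
Hot soup (large) £8.65: ready-to-eat food → 7.75% → £0.67
Noise-cancelling headphones £142.16: electronic goods → 7.75% → £11.02
Total tax = £1.64 + £2.13 + £4.82 + £15.69 + £0.90 + £0.30 + £1.07 + £0.67 + £11.02 = £38.24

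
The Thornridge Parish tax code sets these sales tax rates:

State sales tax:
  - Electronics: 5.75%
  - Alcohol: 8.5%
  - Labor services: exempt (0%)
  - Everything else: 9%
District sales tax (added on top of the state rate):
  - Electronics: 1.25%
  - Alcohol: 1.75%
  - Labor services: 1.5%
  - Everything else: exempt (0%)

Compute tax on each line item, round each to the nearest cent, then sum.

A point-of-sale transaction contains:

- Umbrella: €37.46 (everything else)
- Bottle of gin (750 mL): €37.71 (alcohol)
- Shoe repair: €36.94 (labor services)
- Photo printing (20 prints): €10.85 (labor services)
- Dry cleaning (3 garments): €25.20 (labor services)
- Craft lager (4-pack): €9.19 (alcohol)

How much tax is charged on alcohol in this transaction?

Bottle of gin (750 mL) €37.71: alcohol → 8.5% + 1.75% district = 10.25% → €3.87
Craft lager (4-pack) €9.19: alcohol → 8.5% + 1.75% district = 10.25% → €0.94
Tax on alcohol = €3.87 + €0.94 = €4.81

€4.81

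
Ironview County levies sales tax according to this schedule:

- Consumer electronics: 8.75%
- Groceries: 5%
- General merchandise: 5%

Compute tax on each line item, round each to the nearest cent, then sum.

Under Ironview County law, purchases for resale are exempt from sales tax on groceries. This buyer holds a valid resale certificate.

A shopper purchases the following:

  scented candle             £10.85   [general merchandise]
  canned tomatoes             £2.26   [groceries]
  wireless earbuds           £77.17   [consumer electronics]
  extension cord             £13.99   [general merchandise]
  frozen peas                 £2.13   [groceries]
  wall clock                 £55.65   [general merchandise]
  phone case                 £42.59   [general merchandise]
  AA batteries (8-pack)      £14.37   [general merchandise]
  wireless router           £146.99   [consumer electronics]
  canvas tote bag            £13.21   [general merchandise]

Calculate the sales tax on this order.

Scented candle £10.85: general merchandise → 5% → £0.54
Canned tomatoes £2.26: groceries, buyer-exempt → 0% → £0.00
Wireless earbuds £77.17: consumer electronics → 8.75% → £6.75
Extension cord £13.99: general merchandise → 5% → £0.70
Frozen peas £2.13: groceries, buyer-exempt → 0% → £0.00
Wall clock £55.65: general merchandise → 5% → £2.78
Phone case £42.59: general merchandise → 5% → £2.13
AA batteries (8-pack) £14.37: general merchandise → 5% → £0.72
Wireless router £146.99: consumer electronics → 8.75% → £12.86
Canvas tote bag £13.21: general merchandise → 5% → £0.66
Total tax = £0.54 + £6.75 + £0.70 + £2.78 + £2.13 + £0.72 + £12.86 + £0.66 = £27.14

£27.14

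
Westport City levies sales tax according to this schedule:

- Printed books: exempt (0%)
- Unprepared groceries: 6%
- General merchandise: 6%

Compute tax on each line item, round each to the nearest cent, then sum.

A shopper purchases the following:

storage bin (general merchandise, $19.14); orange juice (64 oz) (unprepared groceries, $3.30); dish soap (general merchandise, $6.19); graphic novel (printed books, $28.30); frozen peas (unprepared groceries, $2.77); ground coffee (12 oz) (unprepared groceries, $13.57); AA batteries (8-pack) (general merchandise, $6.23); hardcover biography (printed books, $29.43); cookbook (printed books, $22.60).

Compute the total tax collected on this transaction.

$3.07

Storage bin $19.14: general merchandise → 6% → $1.15
Orange juice (64 oz) $3.30: unprepared groceries → 6% → $0.20
Dish soap $6.19: general merchandise → 6% → $0.37
Graphic novel $28.30: printed books → 0% → $0.00
Frozen peas $2.77: unprepared groceries → 6% → $0.17
Ground coffee (12 oz) $13.57: unprepared groceries → 6% → $0.81
AA batteries (8-pack) $6.23: general merchandise → 6% → $0.37
Hardcover biography $29.43: printed books → 0% → $0.00
Cookbook $22.60: printed books → 0% → $0.00
Total tax = $1.15 + $0.20 + $0.37 + $0.17 + $0.81 + $0.37 = $3.07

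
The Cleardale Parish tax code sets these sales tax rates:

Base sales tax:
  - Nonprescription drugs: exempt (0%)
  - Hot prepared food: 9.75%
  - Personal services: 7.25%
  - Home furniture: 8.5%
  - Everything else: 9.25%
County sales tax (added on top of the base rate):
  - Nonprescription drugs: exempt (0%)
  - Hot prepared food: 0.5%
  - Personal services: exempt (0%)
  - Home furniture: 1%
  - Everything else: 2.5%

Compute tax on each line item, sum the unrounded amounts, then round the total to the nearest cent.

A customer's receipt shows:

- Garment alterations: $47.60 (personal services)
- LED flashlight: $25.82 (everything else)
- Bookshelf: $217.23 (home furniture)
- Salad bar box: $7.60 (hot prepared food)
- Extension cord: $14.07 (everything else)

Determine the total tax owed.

$29.55

Garment alterations $47.60: personal services → 7.25% + 0% county = 7.25% → $3.451
LED flashlight $25.82: everything else → 9.25% + 2.5% county = 11.75% → $3.03385
Bookshelf $217.23: home furniture → 8.5% + 1% county = 9.5% → $20.63685
Salad bar box $7.60: hot prepared food → 9.75% + 0.5% county = 10.25% → $0.779
Extension cord $14.07: everything else → 9.25% + 2.5% county = 11.75% → $1.653225
Unrounded tax sum = $29.553925 → $29.55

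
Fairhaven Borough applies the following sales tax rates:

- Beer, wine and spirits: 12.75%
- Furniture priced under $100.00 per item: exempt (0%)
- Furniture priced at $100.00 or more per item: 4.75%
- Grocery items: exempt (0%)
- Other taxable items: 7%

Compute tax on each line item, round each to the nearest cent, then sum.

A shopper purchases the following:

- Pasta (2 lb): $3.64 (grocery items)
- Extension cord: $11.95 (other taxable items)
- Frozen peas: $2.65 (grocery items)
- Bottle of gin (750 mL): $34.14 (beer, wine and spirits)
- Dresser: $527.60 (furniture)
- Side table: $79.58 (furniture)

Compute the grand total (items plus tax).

Pasta (2 lb) $3.64: grocery items → 0% → $0.00
Extension cord $11.95: other taxable items → 7% → $0.84
Frozen peas $2.65: grocery items → 0% → $0.00
Bottle of gin (750 mL) $34.14: beer, wine and spirits → 12.75% → $4.35
Dresser $527.60: furniture, $100.00 or more → 4.75% → $25.06
Side table $79.58: furniture, under $100.00 → 0% → $0.00
Subtotal = $659.56; tax = $30.25; total due = $689.81

$689.81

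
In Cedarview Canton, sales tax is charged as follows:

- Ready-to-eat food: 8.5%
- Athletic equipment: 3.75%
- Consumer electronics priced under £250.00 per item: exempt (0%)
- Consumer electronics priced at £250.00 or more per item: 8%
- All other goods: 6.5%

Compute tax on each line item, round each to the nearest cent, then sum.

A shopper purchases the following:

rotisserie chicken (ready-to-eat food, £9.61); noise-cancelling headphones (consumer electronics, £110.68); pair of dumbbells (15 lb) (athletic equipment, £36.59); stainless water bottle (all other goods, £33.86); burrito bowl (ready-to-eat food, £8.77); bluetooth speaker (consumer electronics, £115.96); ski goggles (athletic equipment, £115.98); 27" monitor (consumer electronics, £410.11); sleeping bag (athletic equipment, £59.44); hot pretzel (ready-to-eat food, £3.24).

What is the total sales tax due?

Rotisserie chicken £9.61: ready-to-eat food → 8.5% → £0.82
Noise-cancelling headphones £110.68: consumer electronics, under £250.00 → 0% → £0.00
Pair of dumbbells (15 lb) £36.59: athletic equipment → 3.75% → £1.37
Stainless water bottle £33.86: all other goods → 6.5% → £2.20
Burrito bowl £8.77: ready-to-eat food → 8.5% → £0.75
Bluetooth speaker £115.96: consumer electronics, under £250.00 → 0% → £0.00
Ski goggles £115.98: athletic equipment → 3.75% → £4.35
27" monitor £410.11: consumer electronics, £250.00 or more → 8% → £32.81
Sleeping bag £59.44: athletic equipment → 3.75% → £2.23
Hot pretzel £3.24: ready-to-eat food → 8.5% → £0.28
Total tax = £0.82 + £1.37 + £2.20 + £0.75 + £4.35 + £32.81 + £2.23 + £0.28 = £44.81

£44.81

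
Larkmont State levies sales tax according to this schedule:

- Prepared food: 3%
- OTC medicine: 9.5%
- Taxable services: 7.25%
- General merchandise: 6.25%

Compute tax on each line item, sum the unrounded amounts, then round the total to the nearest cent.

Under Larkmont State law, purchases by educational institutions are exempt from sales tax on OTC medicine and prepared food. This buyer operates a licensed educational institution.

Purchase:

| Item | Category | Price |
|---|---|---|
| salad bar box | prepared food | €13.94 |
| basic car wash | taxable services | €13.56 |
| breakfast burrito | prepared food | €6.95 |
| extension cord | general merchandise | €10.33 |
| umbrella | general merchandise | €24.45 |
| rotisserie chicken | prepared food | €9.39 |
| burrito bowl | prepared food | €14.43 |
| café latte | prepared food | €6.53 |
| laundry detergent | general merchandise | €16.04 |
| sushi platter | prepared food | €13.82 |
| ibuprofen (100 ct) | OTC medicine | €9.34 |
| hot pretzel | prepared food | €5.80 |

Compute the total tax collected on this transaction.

Salad bar box €13.94: prepared food, buyer-exempt → 0% → €0.00
Basic car wash €13.56: taxable services → 7.25% → €0.9831
Breakfast burrito €6.95: prepared food, buyer-exempt → 0% → €0.00
Extension cord €10.33: general merchandise → 6.25% → €0.645625
Umbrella €24.45: general merchandise → 6.25% → €1.528125
Rotisserie chicken €9.39: prepared food, buyer-exempt → 0% → €0.00
Burrito bowl €14.43: prepared food, buyer-exempt → 0% → €0.00
Café latte €6.53: prepared food, buyer-exempt → 0% → €0.00
Laundry detergent €16.04: general merchandise → 6.25% → €1.0025
Sushi platter €13.82: prepared food, buyer-exempt → 0% → €0.00
Ibuprofen (100 ct) €9.34: OTC medicine, buyer-exempt → 0% → €0.00
Hot pretzel €5.80: prepared food, buyer-exempt → 0% → €0.00
Unrounded tax sum = €4.15935 → €4.16

€4.16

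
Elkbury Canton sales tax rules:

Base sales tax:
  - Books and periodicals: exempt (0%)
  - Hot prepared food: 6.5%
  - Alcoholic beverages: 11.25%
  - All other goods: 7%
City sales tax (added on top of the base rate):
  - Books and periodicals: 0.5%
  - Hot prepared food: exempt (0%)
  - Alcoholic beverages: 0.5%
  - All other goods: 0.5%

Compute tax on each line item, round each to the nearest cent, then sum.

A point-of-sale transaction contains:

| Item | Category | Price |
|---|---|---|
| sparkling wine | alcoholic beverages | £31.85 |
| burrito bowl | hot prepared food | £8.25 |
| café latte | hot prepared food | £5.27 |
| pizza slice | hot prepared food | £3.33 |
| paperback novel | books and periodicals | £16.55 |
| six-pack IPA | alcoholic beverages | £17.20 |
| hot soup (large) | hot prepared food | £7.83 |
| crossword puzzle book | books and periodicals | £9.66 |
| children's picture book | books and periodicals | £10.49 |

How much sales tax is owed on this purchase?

Sparkling wine £31.85: alcoholic beverages → 11.25% + 0.5% city = 11.75% → £3.74
Burrito bowl £8.25: hot prepared food → 6.5% + 0% city = 6.5% → £0.54
Café latte £5.27: hot prepared food → 6.5% + 0% city = 6.5% → £0.34
Pizza slice £3.33: hot prepared food → 6.5% + 0% city = 6.5% → £0.22
Paperback novel £16.55: books and periodicals → 0% + 0.5% city = 0.5% → £0.08
Six-pack IPA £17.20: alcoholic beverages → 11.25% + 0.5% city = 11.75% → £2.02
Hot soup (large) £7.83: hot prepared food → 6.5% + 0% city = 6.5% → £0.51
Crossword puzzle book £9.66: books and periodicals → 0% + 0.5% city = 0.5% → £0.05
Children's picture book £10.49: books and periodicals → 0% + 0.5% city = 0.5% → £0.05
Total tax = £3.74 + £0.54 + £0.34 + £0.22 + £0.08 + £2.02 + £0.51 + £0.05 + £0.05 = £7.55

£7.55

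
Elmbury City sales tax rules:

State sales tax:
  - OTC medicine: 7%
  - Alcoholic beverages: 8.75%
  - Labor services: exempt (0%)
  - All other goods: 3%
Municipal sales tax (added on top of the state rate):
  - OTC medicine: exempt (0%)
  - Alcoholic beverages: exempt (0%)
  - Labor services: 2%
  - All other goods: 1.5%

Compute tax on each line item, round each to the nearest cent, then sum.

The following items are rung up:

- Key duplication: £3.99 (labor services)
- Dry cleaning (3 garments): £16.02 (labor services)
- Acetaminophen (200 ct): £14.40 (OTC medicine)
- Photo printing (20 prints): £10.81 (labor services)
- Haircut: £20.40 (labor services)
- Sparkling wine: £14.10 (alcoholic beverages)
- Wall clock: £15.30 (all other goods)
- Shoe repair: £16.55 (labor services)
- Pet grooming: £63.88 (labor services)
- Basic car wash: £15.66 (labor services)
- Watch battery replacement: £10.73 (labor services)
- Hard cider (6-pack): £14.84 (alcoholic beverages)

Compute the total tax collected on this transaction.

Key duplication £3.99: labor services → 0% + 2% municipal = 2% → £0.08
Dry cleaning (3 garments) £16.02: labor services → 0% + 2% municipal = 2% → £0.32
Acetaminophen (200 ct) £14.40: OTC medicine → 7% + 0% municipal = 7% → £1.01
Photo printing (20 prints) £10.81: labor services → 0% + 2% municipal = 2% → £0.22
Haircut £20.40: labor services → 0% + 2% municipal = 2% → £0.41
Sparkling wine £14.10: alcoholic beverages → 8.75% + 0% municipal = 8.75% → £1.23
Wall clock £15.30: all other goods → 3% + 1.5% municipal = 4.5% → £0.69
Shoe repair £16.55: labor services → 0% + 2% municipal = 2% → £0.33
Pet grooming £63.88: labor services → 0% + 2% municipal = 2% → £1.28
Basic car wash £15.66: labor services → 0% + 2% municipal = 2% → £0.31
Watch battery replacement £10.73: labor services → 0% + 2% municipal = 2% → £0.21
Hard cider (6-pack) £14.84: alcoholic beverages → 8.75% + 0% municipal = 8.75% → £1.30
Total tax = £0.08 + £0.32 + £1.01 + £0.22 + £0.41 + £1.23 + £0.69 + £0.33 + £1.28 + £0.31 + £0.21 + £1.30 = £7.39

£7.39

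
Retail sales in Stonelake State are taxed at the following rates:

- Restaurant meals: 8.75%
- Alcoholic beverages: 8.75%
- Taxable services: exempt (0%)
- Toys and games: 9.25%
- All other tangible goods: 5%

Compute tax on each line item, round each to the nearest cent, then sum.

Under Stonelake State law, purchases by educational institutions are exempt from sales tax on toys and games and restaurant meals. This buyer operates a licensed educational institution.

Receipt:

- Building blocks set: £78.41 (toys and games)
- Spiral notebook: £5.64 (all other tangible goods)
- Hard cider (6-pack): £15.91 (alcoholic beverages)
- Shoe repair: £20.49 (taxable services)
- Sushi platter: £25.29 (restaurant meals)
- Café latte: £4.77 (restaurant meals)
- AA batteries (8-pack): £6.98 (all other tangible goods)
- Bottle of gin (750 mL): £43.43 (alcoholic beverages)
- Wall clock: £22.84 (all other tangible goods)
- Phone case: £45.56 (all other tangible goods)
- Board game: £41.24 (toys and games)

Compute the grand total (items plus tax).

£319.80

Building blocks set £78.41: toys and games, buyer-exempt → 0% → £0.00
Spiral notebook £5.64: all other tangible goods → 5% → £0.28
Hard cider (6-pack) £15.91: alcoholic beverages → 8.75% → £1.39
Shoe repair £20.49: taxable services → 0% → £0.00
Sushi platter £25.29: restaurant meals, buyer-exempt → 0% → £0.00
Café latte £4.77: restaurant meals, buyer-exempt → 0% → £0.00
AA batteries (8-pack) £6.98: all other tangible goods → 5% → £0.35
Bottle of gin (750 mL) £43.43: alcoholic beverages → 8.75% → £3.80
Wall clock £22.84: all other tangible goods → 5% → £1.14
Phone case £45.56: all other tangible goods → 5% → £2.28
Board game £41.24: toys and games, buyer-exempt → 0% → £0.00
Subtotal = £310.56; tax = £9.24; total due = £319.80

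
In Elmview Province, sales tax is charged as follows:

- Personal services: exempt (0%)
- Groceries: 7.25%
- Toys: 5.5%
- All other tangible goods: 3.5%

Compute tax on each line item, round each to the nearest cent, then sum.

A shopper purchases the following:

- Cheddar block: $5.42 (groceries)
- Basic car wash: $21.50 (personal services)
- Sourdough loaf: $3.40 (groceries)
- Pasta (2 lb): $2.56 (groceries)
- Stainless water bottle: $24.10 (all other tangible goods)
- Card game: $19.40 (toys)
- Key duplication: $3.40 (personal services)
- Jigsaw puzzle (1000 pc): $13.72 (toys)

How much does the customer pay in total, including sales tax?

Cheddar block $5.42: groceries → 7.25% → $0.39
Basic car wash $21.50: personal services → 0% → $0.00
Sourdough loaf $3.40: groceries → 7.25% → $0.25
Pasta (2 lb) $2.56: groceries → 7.25% → $0.19
Stainless water bottle $24.10: all other tangible goods → 3.5% → $0.84
Card game $19.40: toys → 5.5% → $1.07
Key duplication $3.40: personal services → 0% → $0.00
Jigsaw puzzle (1000 pc) $13.72: toys → 5.5% → $0.75
Subtotal = $93.50; tax = $3.49; total due = $96.99

$96.99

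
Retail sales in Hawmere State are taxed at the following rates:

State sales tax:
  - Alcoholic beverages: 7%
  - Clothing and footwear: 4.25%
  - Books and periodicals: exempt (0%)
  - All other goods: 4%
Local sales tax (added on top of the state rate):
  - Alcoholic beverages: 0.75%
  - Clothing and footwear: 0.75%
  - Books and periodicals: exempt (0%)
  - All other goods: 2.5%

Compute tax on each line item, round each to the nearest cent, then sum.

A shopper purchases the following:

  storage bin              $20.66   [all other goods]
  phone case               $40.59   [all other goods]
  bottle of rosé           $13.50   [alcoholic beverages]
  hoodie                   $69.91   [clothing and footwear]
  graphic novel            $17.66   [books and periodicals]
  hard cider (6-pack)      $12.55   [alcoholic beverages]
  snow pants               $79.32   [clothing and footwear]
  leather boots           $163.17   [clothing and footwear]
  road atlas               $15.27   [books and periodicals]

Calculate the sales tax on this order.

$21.63

Storage bin $20.66: all other goods → 4% + 2.5% local = 6.5% → $1.34
Phone case $40.59: all other goods → 4% + 2.5% local = 6.5% → $2.64
Bottle of rosé $13.50: alcoholic beverages → 7% + 0.75% local = 7.75% → $1.05
Hoodie $69.91: clothing and footwear → 4.25% + 0.75% local = 5% → $3.50
Graphic novel $17.66: books and periodicals → 0% + 0% local = 0% → $0.00
Hard cider (6-pack) $12.55: alcoholic beverages → 7% + 0.75% local = 7.75% → $0.97
Snow pants $79.32: clothing and footwear → 4.25% + 0.75% local = 5% → $3.97
Leather boots $163.17: clothing and footwear → 4.25% + 0.75% local = 5% → $8.16
Road atlas $15.27: books and periodicals → 0% + 0% local = 0% → $0.00
Total tax = $1.34 + $2.64 + $1.05 + $3.50 + $0.97 + $3.97 + $8.16 = $21.63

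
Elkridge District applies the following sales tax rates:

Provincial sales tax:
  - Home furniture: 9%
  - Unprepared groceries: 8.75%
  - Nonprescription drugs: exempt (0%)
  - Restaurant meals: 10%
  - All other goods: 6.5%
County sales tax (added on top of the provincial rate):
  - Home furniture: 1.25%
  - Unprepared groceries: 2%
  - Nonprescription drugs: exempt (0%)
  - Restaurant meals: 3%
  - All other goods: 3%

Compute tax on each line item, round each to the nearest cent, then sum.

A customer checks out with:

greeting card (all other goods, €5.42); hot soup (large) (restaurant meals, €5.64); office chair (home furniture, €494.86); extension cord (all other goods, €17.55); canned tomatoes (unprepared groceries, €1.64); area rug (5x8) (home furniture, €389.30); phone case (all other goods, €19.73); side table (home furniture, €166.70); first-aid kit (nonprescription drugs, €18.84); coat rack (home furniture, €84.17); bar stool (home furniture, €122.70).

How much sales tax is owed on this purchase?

€133.88

Greeting card €5.42: all other goods → 6.5% + 3% county = 9.5% → €0.51
Hot soup (large) €5.64: restaurant meals → 10% + 3% county = 13% → €0.73
Office chair €494.86: home furniture → 9% + 1.25% county = 10.25% → €50.72
Extension cord €17.55: all other goods → 6.5% + 3% county = 9.5% → €1.67
Canned tomatoes €1.64: unprepared groceries → 8.75% + 2% county = 10.75% → €0.18
Area rug (5x8) €389.30: home furniture → 9% + 1.25% county = 10.25% → €39.90
Phone case €19.73: all other goods → 6.5% + 3% county = 9.5% → €1.87
Side table €166.70: home furniture → 9% + 1.25% county = 10.25% → €17.09
First-aid kit €18.84: nonprescription drugs → 0% + 0% county = 0% → €0.00
Coat rack €84.17: home furniture → 9% + 1.25% county = 10.25% → €8.63
Bar stool €122.70: home furniture → 9% + 1.25% county = 10.25% → €12.58
Total tax = €0.51 + €0.73 + €50.72 + €1.67 + €0.18 + €39.90 + €1.87 + €17.09 + €8.63 + €12.58 = €133.88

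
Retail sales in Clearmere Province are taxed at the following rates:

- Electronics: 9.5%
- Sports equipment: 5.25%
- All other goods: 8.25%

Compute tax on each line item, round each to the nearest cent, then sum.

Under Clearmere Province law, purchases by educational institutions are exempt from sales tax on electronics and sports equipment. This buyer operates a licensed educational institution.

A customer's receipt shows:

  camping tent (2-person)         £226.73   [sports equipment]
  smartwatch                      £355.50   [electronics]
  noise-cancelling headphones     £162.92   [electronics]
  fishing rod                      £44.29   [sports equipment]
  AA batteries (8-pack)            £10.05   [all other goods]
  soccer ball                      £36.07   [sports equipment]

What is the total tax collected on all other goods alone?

£0.83

AA batteries (8-pack) £10.05: all other goods → 8.25% → £0.83
Tax on all other goods = £0.83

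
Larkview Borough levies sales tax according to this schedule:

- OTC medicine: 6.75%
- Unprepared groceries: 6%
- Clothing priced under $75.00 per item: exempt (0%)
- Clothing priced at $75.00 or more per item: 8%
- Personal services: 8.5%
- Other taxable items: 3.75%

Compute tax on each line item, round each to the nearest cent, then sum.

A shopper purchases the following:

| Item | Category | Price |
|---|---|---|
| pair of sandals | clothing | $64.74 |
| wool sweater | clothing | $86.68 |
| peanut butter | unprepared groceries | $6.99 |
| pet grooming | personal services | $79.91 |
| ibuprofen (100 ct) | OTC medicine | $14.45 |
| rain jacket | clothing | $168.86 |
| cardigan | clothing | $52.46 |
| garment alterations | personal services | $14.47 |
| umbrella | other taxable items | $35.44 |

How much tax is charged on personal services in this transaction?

$8.02

Pet grooming $79.91: personal services → 8.5% → $6.79
Garment alterations $14.47: personal services → 8.5% → $1.23
Tax on personal services = $6.79 + $1.23 = $8.02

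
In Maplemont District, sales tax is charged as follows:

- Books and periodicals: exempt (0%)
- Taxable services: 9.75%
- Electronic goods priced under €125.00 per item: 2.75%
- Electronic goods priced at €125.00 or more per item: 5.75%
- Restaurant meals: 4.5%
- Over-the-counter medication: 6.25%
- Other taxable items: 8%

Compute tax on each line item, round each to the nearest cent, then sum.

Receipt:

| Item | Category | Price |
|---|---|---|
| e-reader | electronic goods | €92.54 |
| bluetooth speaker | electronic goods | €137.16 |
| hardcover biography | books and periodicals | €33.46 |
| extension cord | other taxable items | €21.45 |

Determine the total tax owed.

E-reader €92.54: electronic goods, under €125.00 → 2.75% → €2.54
Bluetooth speaker €137.16: electronic goods, €125.00 or more → 5.75% → €7.89
Hardcover biography €33.46: books and periodicals → 0% → €0.00
Extension cord €21.45: other taxable items → 8% → €1.72
Total tax = €2.54 + €7.89 + €1.72 = €12.15

€12.15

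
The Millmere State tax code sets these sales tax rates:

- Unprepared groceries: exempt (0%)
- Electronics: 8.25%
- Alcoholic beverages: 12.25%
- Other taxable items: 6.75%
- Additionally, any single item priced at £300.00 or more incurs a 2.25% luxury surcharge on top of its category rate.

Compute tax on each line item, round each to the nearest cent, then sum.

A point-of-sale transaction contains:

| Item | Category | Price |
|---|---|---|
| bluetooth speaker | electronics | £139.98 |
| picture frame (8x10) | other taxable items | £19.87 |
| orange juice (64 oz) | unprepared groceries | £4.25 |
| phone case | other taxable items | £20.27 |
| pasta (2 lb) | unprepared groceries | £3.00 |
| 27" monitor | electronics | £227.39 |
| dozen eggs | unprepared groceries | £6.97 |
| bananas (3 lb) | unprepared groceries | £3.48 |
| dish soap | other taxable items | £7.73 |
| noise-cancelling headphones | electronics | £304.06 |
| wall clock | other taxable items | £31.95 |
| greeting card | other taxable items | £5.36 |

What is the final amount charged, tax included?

Bluetooth speaker £139.98: electronics → 8.25% → £11.55
Picture frame (8x10) £19.87: other taxable items → 6.75% → £1.34
Orange juice (64 oz) £4.25: unprepared groceries → 0% → £0.00
Phone case £20.27: other taxable items → 6.75% → £1.37
Pasta (2 lb) £3.00: unprepared groceries → 0% → £0.00
27" monitor £227.39: electronics → 8.25% → £18.76
Dozen eggs £6.97: unprepared groceries → 0% → £0.00
Bananas (3 lb) £3.48: unprepared groceries → 0% → £0.00
Dish soap £7.73: other taxable items → 6.75% → £0.52
Noise-cancelling headphones £304.06: electronics → 8.25% + 2.25% surcharge = 10.5% → £31.93
Wall clock £31.95: other taxable items → 6.75% → £2.16
Greeting card £5.36: other taxable items → 6.75% → £0.36
Subtotal = £774.31; tax = £67.99; total due = £842.30

£842.30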